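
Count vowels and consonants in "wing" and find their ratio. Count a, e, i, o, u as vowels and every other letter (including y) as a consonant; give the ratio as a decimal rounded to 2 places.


Word: "wing"
Vowels (a,e,i,o,u): 1
Consonants: 3
Ratio = 1/3
= 0.33


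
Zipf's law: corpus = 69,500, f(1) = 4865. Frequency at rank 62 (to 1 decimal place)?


Zipf's law: f(r) = f(1) / r
f(1) = 4865
f(62) = 4865 / 62
= 78.5 occurrences


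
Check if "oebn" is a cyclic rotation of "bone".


Word: "bone", Candidate: "oebn"
Method: check if candidate is substring of word+word
"bonebone" contains "oebn"? No
Is rotation = No


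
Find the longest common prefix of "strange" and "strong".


Word 1: "strange"
Word 2: "strong"
Comparing from start:
  Pos 0: 's' == 's'
  Pos 1: 't' == 't'
  Pos 2: 'r' == 'r'
  Pos 3: 'a' != 'o' (stop)
LCP = "str" (length 3)


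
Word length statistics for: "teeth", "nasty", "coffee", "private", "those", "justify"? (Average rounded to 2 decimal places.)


Lengths: "teeth"=5, "nasty"=5, "coffee"=6, "private"=7, "those"=5, "justify"=7
Sum = 35, Count = 6
Average = 35/6 = 5.83
= avg=5.83, min=5, max=7


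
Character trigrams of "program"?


Word: "program" (length 7)
Number of trigrams = 7 - 3 + 1 = 5
  Position 0: "pro"
  Position 1: "rog"
  Position 2: "ogr"
  Position 3: "gra"
  Position 4: "ram"
Trigrams = "pro", "rog", "ogr", "gra", "ram"


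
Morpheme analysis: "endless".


Word: "endless"
Morphemes: end + -less
Each morpheme carries meaning
= 2 morphemes


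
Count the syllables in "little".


Word: "little"
Syllable breakdown: lit | tle
Counting: 2 parts
= 2 syllables


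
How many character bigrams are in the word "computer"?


Word: "computer" (length 8)
Number of 2-grams = length - 2 + 1 = 8 - 2 + 1
= 7


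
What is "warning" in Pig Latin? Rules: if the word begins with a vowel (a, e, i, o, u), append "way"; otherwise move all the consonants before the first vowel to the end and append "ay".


Word: "warning"
Starts with consonant(s) → move to end, add 'ay'
Consonant cluster: "w"
Pig Latin = "arningway"


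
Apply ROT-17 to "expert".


Word: "expert"
Shift: 17
Each letter → (letter + shift) mod 26:
  'e' (4) + 17 = 21 → 'v'
  'x' (23) + 17 = 14 → 'o'
  'p' (15) + 17 = 6 → 'g'
  'e' (4) + 17 = 21 → 'v'
  'r' (17) + 17 = 8 → 'i'
  't' (19) + 17 = 10 → 'k'
Result = "vogvik"


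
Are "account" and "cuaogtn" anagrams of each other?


Word 1: "account" → sorted: accnotu
Word 2: "cuaogtn" → sorted: acgnotu
Same letters? accnotu != acgnotu
Anagram = No


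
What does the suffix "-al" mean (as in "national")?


Suffix: -al
Example: national = nation + -al
Meaning = relating to


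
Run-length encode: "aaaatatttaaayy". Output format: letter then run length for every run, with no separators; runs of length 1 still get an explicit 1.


String: "aaaatatttaaayy"
Scanning for consecutive runs:
  'a' x 4
  't' x 1
  'a' x 1
  't' x 3
  'a' x 3
  'y' x 2
RLE = "a4t1a1t3a3y2"


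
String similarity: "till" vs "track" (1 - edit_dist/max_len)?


Word 1: "till" (length 4)
Word 2: "track" (length 5)
One optimal edit sequence:
  1. keep 't'
  2. insert 'r'  (+1)
  3. substitute 'i' -> 'a'  (+1)
  4. substitute 'l' -> 'c'  (+1)
  5. substitute 'l' -> 'k'  (+1)
Edit distance = 4
Max length = max(4, 5) = 5
Similarity = 1 - 4/5
= 0.2000


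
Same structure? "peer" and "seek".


Pattern of "peer": [0, 1, 1, 2]
Pattern of "seek": [0, 1, 1, 2]
Patterns match
Same pattern = Yes


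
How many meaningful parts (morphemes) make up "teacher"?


Word: "teacher"
Morphemes: teach / -er
Each morpheme carries meaning
= 2 morphemes


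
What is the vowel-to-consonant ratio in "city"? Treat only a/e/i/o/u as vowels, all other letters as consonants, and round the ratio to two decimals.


Word: "city"
Vowels (a,e,i,o,u): 1
Consonants: 3
Ratio = 1/3
= 0.33


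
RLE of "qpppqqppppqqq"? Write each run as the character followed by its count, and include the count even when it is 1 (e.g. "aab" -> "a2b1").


String: "qpppqqppppqqq"
Scanning for consecutive runs:
  'q' x 1
  'p' x 3
  'q' x 2
  'p' x 4
  'q' x 3
RLE = "q1p3q2p4q3"


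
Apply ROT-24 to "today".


Word: "today"
Shift: 24
Each letter → (letter + shift) mod 26:
  't' (19) + 24 = 17 → 'r'
  'o' (14) + 24 = 12 → 'm'
  'd' (3) + 24 = 1 → 'b'
  'a' (0) + 24 = 24 → 'y'
  'y' (24) + 24 = 22 → 'w'
Result = "rmbyw"


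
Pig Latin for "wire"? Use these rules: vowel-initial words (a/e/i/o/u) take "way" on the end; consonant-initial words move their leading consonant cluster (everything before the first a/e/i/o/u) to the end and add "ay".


Word: "wire"
Starts with consonant(s) → move to end, add 'ay'
Consonant cluster: "w"
Pig Latin = "ireway"


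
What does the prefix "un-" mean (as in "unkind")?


Prefix: un-
As in: unkind -> un- + kind
Meaning = not / reverse


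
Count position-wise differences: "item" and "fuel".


Comparing character by character (same length = 4):
  Pos 0: 'i' vs 'f' !=
  Pos 1: 't' vs 'u' !=
  Pos 2: 'e' vs 'e' =
  Pos 3: 'm' vs 'l' !=
Hamming distance = 3


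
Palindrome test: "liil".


Word: "liil"
Reversed: "liil"
Forward == Backward? liil == liil
Palindrome = Yes


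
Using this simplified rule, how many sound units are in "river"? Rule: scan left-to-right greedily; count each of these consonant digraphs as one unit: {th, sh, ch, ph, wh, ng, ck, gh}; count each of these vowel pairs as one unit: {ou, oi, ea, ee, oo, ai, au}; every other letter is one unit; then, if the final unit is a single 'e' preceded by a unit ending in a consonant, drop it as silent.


Word: "river" (5 letters)
Left-to-right scan:
  1. 'r' (letter)
  2. 'i' (letter)
  3. 'v' (letter)
  4. 'e' (letter)
  5. 'r' (letter)
Units from scan: 5
Sound units = 5 units


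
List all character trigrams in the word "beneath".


Word: "beneath" (length 7)
Number of trigrams = 7 - 3 + 1 = 5
  Position 0: "ben"
  Position 1: "ene"
  Position 2: "nea"
  Position 3: "eat"
  Position 4: "ath"
Trigrams = "ben", "ene", "nea", "eat", "ath"


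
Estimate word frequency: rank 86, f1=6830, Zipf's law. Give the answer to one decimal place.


Zipf's law: f(r) = f(1) / r
f(1) = 6830
f(86) = 6830 / 86
= 79.4 occurrences


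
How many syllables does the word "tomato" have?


Word: "tomato"
Syllable breakdown: to | ma | to
Counting: 3 parts
= 3 syllables


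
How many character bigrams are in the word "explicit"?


Word: "explicit" (length 8)
Number of 2-grams = length - 2 + 1 = 8 - 2 + 1
= 7


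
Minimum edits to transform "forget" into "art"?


Word 1: "forget" (length 6)
Word 2: "art" (length 3)
One optimal edit sequence (insert/delete/substitute each cost 1):
  1. delete 'f'  (+1)
  2. substitute 'o' -> 'a'  (+1)
  3. keep 'r'
  4. delete 'g'  (+1)
  5. delete 'e'  (+1)
  6. keep 't'
Total edit operations: 4
Edit distance = 4


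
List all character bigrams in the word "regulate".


Word: "regulate" (length 8)
Number of bigrams = 8 - 2 + 1 = 7
  Position 0: "re"
  Position 1: "eg"
  Position 2: "gu"
  Position 3: "ul"
  Position 4: "la"
  Position 5: "at"
  Position 6: "te"
Bigrams = "re", "eg", "gu", "ul", "la", "at", "te"


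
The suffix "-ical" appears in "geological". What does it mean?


Suffix: -ical
Example: geological (geology + -ical, with a spelling change)
Meaning = relating to


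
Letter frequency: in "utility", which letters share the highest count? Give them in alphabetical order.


Word: "utility"
Letter counts:
  'i': 2
  'l': 1
  't': 2
  'u': 1
  'y': 1
Maximum count = 2
Most frequent = 'i', 't' (2 times each)


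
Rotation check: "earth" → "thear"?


Word: "earth", Candidate: "thear"
Method: check if candidate is substring of word+word
"earthearth" contains "thear"? Yes
Is rotation = Yes


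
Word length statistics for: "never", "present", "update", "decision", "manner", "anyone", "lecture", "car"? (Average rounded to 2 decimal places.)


Lengths: "never"=5, "present"=7, "update"=6, "decision"=8, "manner"=6, "anyone"=6, "lecture"=7, "car"=3
Sum = 48, Count = 8
Average = 48/8 = 6.00
= avg=6.00, min=3, max=8


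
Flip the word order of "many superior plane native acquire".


Original: "many superior plane native acquire"
Words (1..n): many | superior | plane | native | acquire
Reversed (n..1): acquire | native | plane | superior | many
Result = "acquire native plane superior many"


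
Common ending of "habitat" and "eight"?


Word 1: "habitat"
Word 2: "eight"
Comparing from end:
  Pos -1: 't' == 't'
  Pos -2: 'a' != 'h' (stop)
LCS = "t" (length 1)


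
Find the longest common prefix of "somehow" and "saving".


Word 1: "somehow"
Word 2: "saving"
Comparing from start:
  Pos 0: 's' == 's'
  Pos 1: 'o' != 'a' (stop)
LCP = "s" (length 1)


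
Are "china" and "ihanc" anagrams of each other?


Word 1: "china" → sorted: achin
Word 2: "ihanc" → sorted: achin
Same letters? achin == achin
Anagram = Yes


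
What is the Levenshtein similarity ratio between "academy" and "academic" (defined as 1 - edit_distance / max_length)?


Word 1: "academy" (length 7)
Word 2: "academic" (length 8)
One optimal edit sequence:
  1. keep 'a'
  2. keep 'c'
  3. keep 'a'
  4. keep 'd'
  5. keep 'e'
  6. keep 'm'
  7. insert 'i'  (+1)
  8. substitute 'y' -> 'c'  (+1)
Edit distance = 2
Max length = max(7, 8) = 8
Similarity = 1 - 2/8
= 0.7500


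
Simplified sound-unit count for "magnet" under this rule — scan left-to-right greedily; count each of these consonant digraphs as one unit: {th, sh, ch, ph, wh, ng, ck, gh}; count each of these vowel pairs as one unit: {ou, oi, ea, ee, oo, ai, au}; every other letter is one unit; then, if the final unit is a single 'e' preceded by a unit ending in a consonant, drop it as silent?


Word: "magnet" (6 letters)
Left-to-right scan:
  1. 'm' (letter)
  2. 'a' (letter)
  3. 'g' (letter)
  4. 'n' (letter)
  5. 'e' (letter)
  6. 't' (letter)
Units from scan: 6
Sound units = 6 units


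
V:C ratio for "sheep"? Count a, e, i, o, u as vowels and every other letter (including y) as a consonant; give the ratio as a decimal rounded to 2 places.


Word: "sheep"
Vowels (a,e,i,o,u): 2
Consonants: 3
Ratio = 2/3
= 0.67


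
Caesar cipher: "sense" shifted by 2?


Word: "sense"
Shift: 2
Each letter → (letter + shift) mod 26:
  's' (18) + 2 = 20 → 'u'
  'e' (4) + 2 = 6 → 'g'
  'n' (13) + 2 = 15 → 'p'
  's' (18) + 2 = 20 → 'u'
  'e' (4) + 2 = 6 → 'g'
Result = "ugpug"


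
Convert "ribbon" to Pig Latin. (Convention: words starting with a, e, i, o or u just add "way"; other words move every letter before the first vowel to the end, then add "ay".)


Word: "ribbon"
Starts with consonant(s) → move to end, add 'ay'
Consonant cluster: "r"
Pig Latin = "ibbonray"


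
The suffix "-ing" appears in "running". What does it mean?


Suffix: -ing
Example: running = run + -ing, with a spelling change
Meaning = present participle


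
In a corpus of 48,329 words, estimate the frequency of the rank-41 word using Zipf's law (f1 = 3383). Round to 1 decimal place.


Zipf's law: f(r) = f(1) / r
f(1) = 3383
f(41) = 3383 / 41
= 82.5 occurrences


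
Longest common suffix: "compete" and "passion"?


Word 1: "compete"
Word 2: "passion"
Comparing from end:
  Pos -1: 'e' != 'n' (stop)
LCS = "" (length 0)


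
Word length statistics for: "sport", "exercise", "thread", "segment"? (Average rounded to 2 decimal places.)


Lengths: "sport"=5, "exercise"=8, "thread"=6, "segment"=7
Sum = 26, Count = 4
Average = 26/4 = 6.50
= avg=6.50, min=5, max=8


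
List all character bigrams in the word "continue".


Word: "continue" (length 8)
Number of bigrams = 8 - 2 + 1 = 7
  Position 0: "co"
  Position 1: "on"
  Position 2: "nt"
  Position 3: "ti"
  Position 4: "in"
  Position 5: "nu"
  Position 6: "ue"
Bigrams = "co", "on", "nt", "ti", "in", "nu", "ue"


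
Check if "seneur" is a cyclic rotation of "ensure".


Word: "ensure", Candidate: "seneur"
Method: check if candidate is substring of word+word
"ensureensure" contains "seneur"? No
Is rotation = No


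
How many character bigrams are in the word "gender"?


Word: "gender" (length 6)
Number of 2-grams = length - 2 + 1 = 6 - 2 + 1
= 5


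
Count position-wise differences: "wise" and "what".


Comparing character by character (same length = 4):
  Pos 0: 'w' vs 'w' =
  Pos 1: 'i' vs 'h' !=
  Pos 2: 's' vs 'a' !=
  Pos 3: 'e' vs 't' !=
Hamming distance = 3


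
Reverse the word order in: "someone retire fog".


Original: "someone retire fog"
Words (1..n): someone | retire | fog
Reversed (n..1): fog | retire | someone
Result = "fog retire someone"


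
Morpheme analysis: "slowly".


Word: "slowly"
Morphemes: slow | -ly
Each morpheme carries meaning
= 2 morphemes


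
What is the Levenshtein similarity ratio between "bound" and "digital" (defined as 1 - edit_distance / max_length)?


Word 1: "bound" (length 5)
Word 2: "digital" (length 7)
One optimal edit sequence:
  1. insert 'd'  (+1)
  2. insert 'i'  (+1)
  3. substitute 'b' -> 'g'  (+1)
  4. substitute 'o' -> 'i'  (+1)
  5. substitute 'u' -> 't'  (+1)
  6. substitute 'n' -> 'a'  (+1)
  7. substitute 'd' -> 'l'  (+1)
Edit distance = 7
Max length = max(5, 7) = 7
Similarity = 1 - 7/7
= 0.0000


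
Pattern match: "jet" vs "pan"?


Pattern of "jet": [0, 1, 2]
Pattern of "pan": [0, 1, 2]
Patterns match
Same pattern = Yes


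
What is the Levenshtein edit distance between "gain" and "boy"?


Word 1: "gain" (length 4)
Word 2: "boy" (length 3)
One optimal edit sequence (insert/delete/substitute each cost 1):
  1. delete 'g'  (+1)
  2. substitute 'a' -> 'b'  (+1)
  3. substitute 'i' -> 'o'  (+1)
  4. substitute 'n' -> 'y'  (+1)
Total edit operations: 4
Edit distance = 4


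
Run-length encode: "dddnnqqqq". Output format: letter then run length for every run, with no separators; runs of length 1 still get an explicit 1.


String: "dddnnqqqq"
Scanning for consecutive runs:
  'd' x 3
  'n' x 2
  'q' x 4
RLE = "d3n2q4"


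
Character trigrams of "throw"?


Word: "throw" (length 5)
Number of trigrams = 5 - 3 + 1 = 3
  Position 0: "thr"
  Position 1: "hro"
  Position 2: "row"
Trigrams = "thr", "hro", "row"


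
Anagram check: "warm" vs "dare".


Word 1: "warm" → sorted: amrw
Word 2: "dare" → sorted: ader
Same letters? amrw != ader
Anagram = No


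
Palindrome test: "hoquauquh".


Word: "hoquauquh"
Reversed: "huquauqoh"
Forward == Backward? hoquauquh != huquauqoh
Palindrome = No


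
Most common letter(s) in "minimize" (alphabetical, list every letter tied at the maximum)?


Word: "minimize"
Letter counts:
  'e': 1
  'i': 3
  'm': 2
  'n': 1
  'z': 1
Maximum count = 3
Most frequent = 'i' (3 times each)


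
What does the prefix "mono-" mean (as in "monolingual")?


Prefix: mono-
Example: monolingual = mono- + lingual
Meaning = one


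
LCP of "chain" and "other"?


Word 1: "chain"
Word 2: "other"
Comparing from start:
  Pos 0: 'c' != 'o' (stop)
LCP = "" (length 0)


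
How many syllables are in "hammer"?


Word: "hammer"
Syllable breakdown: ham-mer
Counting: 2 parts
= 2 syllables


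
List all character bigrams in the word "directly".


Word: "directly" (length 8)
Number of bigrams = 8 - 2 + 1 = 7
  Position 0: "di"
  Position 1: "ir"
  Position 2: "re"
  Position 3: "ec"
  Position 4: "ct"
  Position 5: "tl"
  Position 6: "ly"
Bigrams = "di", "ir", "re", "ec", "ct", "tl", "ly"


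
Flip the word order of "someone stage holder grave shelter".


Original: "someone stage holder grave shelter"
Words (1..n): someone | stage | holder | grave | shelter
Reversed (n..1): shelter | grave | holder | stage | someone
Result = "shelter grave holder stage someone"


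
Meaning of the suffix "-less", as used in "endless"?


Suffix: -less
As in: endless -> end + -less
Meaning = without


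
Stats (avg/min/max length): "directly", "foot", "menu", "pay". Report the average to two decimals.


Lengths: "directly"=8, "foot"=4, "menu"=4, "pay"=3
Sum = 19, Count = 4
Average = 19/4 = 4.75
= avg=4.75, min=3, max=8


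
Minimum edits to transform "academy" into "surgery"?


Word 1: "academy" (length 7)
Word 2: "surgery" (length 7)
One optimal edit sequence (insert/delete/substitute each cost 1):
  1. substitute 'a' -> 's'  (+1)
  2. substitute 'c' -> 'u'  (+1)
  3. substitute 'a' -> 'r'  (+1)
  4. substitute 'd' -> 'g'  (+1)
  5. keep 'e'
  6. substitute 'm' -> 'r'  (+1)
  7. keep 'y'
Total edit operations: 5
Edit distance = 5


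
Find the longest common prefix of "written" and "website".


Word 1: "written"
Word 2: "website"
Comparing from start:
  Pos 0: 'w' == 'w'
  Pos 1: 'r' != 'e' (stop)
LCP = "w" (length 1)


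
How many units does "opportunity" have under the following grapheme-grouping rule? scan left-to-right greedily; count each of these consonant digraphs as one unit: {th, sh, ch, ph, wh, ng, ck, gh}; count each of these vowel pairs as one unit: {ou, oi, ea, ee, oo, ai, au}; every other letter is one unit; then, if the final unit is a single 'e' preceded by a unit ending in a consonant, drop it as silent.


Word: "opportunity" (11 letters)
Left-to-right scan:
  [1] 'o' (letter)
  [2] 'p' (letter)
  [3] 'p' (letter)
  [4] 'o' (letter)
  [5] 'r' (letter)
  [6] 't' (letter)
  [7] 'u' (letter)
  [8] 'n' (letter)
  [9] 'i' (letter)
  [10] 't' (letter)
  [11] 'y' (letter)
Units from scan: 11
Sound units = 11 units


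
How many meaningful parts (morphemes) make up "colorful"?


Word: "colorful"
Morphemes: color / -ful
Each morpheme carries meaning
= 2 morphemes


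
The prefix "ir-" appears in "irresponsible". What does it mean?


Prefix: ir-
As in: irresponsible -> ir- + responsible
Meaning = not


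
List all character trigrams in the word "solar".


Word: "solar" (length 5)
Number of trigrams = 5 - 3 + 1 = 3
  Position 0: "sol"
  Position 1: "ola"
  Position 2: "lar"
Trigrams = "sol", "ola", "lar"


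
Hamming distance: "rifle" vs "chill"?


Comparing character by character (same length = 5):
  Pos 0: 'r' vs 'c' !=
  Pos 1: 'i' vs 'h' !=
  Pos 2: 'f' vs 'i' !=
  Pos 3: 'l' vs 'l' =
  Pos 4: 'e' vs 'l' !=
Hamming distance = 4


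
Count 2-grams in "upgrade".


Word: "upgrade" (length 7)
Number of 2-grams = length - 2 + 1 = 7 - 2 + 1
= 6


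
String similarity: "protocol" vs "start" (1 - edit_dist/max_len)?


Word 1: "protocol" (length 8)
Word 2: "start" (length 5)
One optimal edit sequence:
  1. delete 'p'  (+1)
  2. delete 'r'  (+1)
  3. substitute 'o' -> 's'  (+1)
  4. keep 't'
  5. delete 'o'  (+1)
  6. substitute 'c' -> 'a'  (+1)
  7. substitute 'o' -> 'r'  (+1)
  8. substitute 'l' -> 't'  (+1)
Edit distance = 7
Max length = max(8, 5) = 8
Similarity = 1 - 7/8
= 0.1250


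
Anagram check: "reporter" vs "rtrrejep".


Word 1: "reporter" → sorted: eeoprrrt
Word 2: "rtrrejep" → sorted: eejprrrt
Same letters? eeoprrrt != eejprrrt
Anagram = No


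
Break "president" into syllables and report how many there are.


Word: "president"
Syllable breakdown: pres · i · dent
Counting: 3 parts
= 3 syllables


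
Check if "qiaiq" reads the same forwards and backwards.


Word: "qiaiq"
Reversed: "qiaiq"
Forward == Backward? qiaiq == qiaiq
Palindrome = Yes


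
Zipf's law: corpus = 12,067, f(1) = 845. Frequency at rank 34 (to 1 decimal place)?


Zipf's law: f(r) = f(1) / r
f(1) = 845
f(34) = 845 / 34
= 24.9 occurrences


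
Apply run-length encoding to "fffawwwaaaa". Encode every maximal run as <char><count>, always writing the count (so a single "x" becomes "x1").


String: "fffawwwaaaa"
Scanning for consecutive runs:
  'f' x 3
  'a' x 1
  'w' x 3
  'a' x 4
RLE = "f3a1w3a4"


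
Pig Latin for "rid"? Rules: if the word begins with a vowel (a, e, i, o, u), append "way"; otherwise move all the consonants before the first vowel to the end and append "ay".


Word: "rid"
Starts with consonant(s) → move to end, add 'ay'
Consonant cluster: "r"
Pig Latin = "idray"


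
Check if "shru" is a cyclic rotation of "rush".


Word: "rush", Candidate: "shru"
Method: check if candidate is substring of word+word
"rushrush" contains "shru"? Yes
Is rotation = Yes


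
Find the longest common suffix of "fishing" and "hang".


Word 1: "fishing"
Word 2: "hang"
Comparing from end:
  Pos -1: 'g' == 'g'
  Pos -2: 'n' == 'n'
  Pos -3: 'i' != 'a' (stop)
LCS = "ng" (length 2)


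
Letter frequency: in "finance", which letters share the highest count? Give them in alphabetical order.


Word: "finance"
Letter counts:
  'a': 1
  'c': 1
  'e': 1
  'f': 1
  'i': 1
  'n': 2
Maximum count = 2
Most frequent = 'n' (2 times each)


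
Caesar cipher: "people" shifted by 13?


Word: "people"
Shift: 13
Each letter → (letter + shift) mod 26:
  'p' (15) + 13 = 2 → 'c'
  'e' (4) + 13 = 17 → 'r'
  'o' (14) + 13 = 1 → 'b'
  'p' (15) + 13 = 2 → 'c'
  'l' (11) + 13 = 24 → 'y'
  'e' (4) + 13 = 17 → 'r'
Result = "crbcyr"


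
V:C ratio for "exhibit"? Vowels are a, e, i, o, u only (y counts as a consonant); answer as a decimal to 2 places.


Word: "exhibit"
Vowels (a,e,i,o,u): 3
Consonants: 4
Ratio = 3/4
= 0.75


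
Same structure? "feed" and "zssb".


Pattern of "feed": [0, 1, 1, 2]
Pattern of "zssb": [0, 1, 1, 2]
Patterns match
Same pattern = Yes


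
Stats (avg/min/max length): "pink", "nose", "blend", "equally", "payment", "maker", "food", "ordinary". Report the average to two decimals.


Lengths: "pink"=4, "nose"=4, "blend"=5, "equally"=7, "payment"=7, "maker"=5, "food"=4, "ordinary"=8
Sum = 44, Count = 8
Average = 44/8 = 5.50
= avg=5.50, min=4, max=8


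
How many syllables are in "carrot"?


Word: "carrot"
Syllable breakdown: car / rot
Counting: 2 parts
= 2 syllables


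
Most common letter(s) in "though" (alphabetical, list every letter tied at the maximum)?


Word: "though"
Letter counts:
  'g': 1
  'h': 2
  'o': 1
  't': 1
  'u': 1
Maximum count = 2
Most frequent = 'h' (2 times each)


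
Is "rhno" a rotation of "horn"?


Word: "horn", Candidate: "rhno"
Method: check if candidate is substring of word+word
"hornhorn" contains "rhno"? No
Is rotation = No


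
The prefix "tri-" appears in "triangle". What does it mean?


Prefix: tri-
Example: triangle = tri- + angle
Meaning = three


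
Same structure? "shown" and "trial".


Pattern of "shown": [0, 1, 2, 3, 4]
Pattern of "trial": [0, 1, 2, 3, 4]
Patterns match
Same pattern = Yes


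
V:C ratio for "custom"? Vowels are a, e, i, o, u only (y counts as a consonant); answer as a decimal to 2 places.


Word: "custom"
Vowels (a,e,i,o,u): 2
Consonants: 4
Ratio = 2/4
= 0.50


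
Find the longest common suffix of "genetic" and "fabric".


Word 1: "genetic"
Word 2: "fabric"
Comparing from end:
  Pos -1: 'c' == 'c'
  Pos -2: 'i' == 'i'
  Pos -3: 't' != 'r' (stop)
LCS = "ic" (length 2)


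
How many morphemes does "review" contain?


Word: "review"
Morphemes: re- + view
Each morpheme carries meaning
= 2 morphemes


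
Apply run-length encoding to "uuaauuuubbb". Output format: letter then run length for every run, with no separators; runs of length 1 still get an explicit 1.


String: "uuaauuuubbb"
Scanning for consecutive runs:
  'u' x 2
  'a' x 2
  'u' x 4
  'b' x 3
RLE = "u2a2u4b3"


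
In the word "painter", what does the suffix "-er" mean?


Suffix: -er
As in: painter -> paint + -er
Meaning = one who / more


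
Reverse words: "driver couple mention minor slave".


Original: "driver couple mention minor slave"
Words (1..n): driver | couple | mention | minor | slave
Reversed (n..1): slave | minor | mention | couple | driver
Result = "slave minor mention couple driver"


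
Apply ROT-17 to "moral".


Word: "moral"
Shift: 17
Each letter → (letter + shift) mod 26:
  'm' (12) + 17 = 3 → 'd'
  'o' (14) + 17 = 5 → 'f'
  'r' (17) + 17 = 8 → 'i'
  'a' (0) + 17 = 17 → 'r'
  'l' (11) + 17 = 2 → 'c'
Result = "dfirc"


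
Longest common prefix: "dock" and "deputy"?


Word 1: "dock"
Word 2: "deputy"
Comparing from start:
  Pos 0: 'd' == 'd'
  Pos 1: 'o' != 'e' (stop)
LCP = "d" (length 1)


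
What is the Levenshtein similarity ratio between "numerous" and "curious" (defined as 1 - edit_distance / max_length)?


Word 1: "numerous" (length 8)
Word 2: "curious" (length 7)
One optimal edit sequence:
  1. substitute 'n' -> 'c'  (+1)
  2. keep 'u'
  3. delete 'm'  (+1)
  4. substitute 'e' -> 'r'  (+1)
  5. substitute 'r' -> 'i'  (+1)
  6. keep 'o'
  7. keep 'u'
  8. keep 's'
Edit distance = 4
Max length = max(8, 7) = 8
Similarity = 1 - 4/8
= 0.5000


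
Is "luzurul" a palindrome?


Word: "luzurul"
Reversed: "luruzul"
Forward == Backward? luzurul != luruzul
Palindrome = No


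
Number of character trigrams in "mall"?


Word: "mall" (length 4)
Number of 3-grams = length - 3 + 1 = 4 - 3 + 1
= 2


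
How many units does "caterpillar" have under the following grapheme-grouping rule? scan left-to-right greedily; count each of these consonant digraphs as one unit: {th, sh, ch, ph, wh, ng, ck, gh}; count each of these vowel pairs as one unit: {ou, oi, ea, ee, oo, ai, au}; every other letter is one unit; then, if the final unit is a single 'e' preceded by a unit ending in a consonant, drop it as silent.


Word: "caterpillar" (11 letters)
Left-to-right scan:
  1. 'c' (letter)
  2. 'a' (letter)
  3. 't' (letter)
  4. 'e' (letter)
  5. 'r' (letter)
  6. 'p' (letter)
  7. 'i' (letter)
  8. 'l' (letter)
  9. 'l' (letter)
  10. 'a' (letter)
  11. 'r' (letter)
Units from scan: 11
Sound units = 11 units


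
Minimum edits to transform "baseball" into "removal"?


Word 1: "baseball" (length 8)
Word 2: "removal" (length 7)
One optimal edit sequence (insert/delete/substitute each cost 1):
  1. substitute 'b' -> 'r'  (+1)
  2. substitute 'a' -> 'e'  (+1)
  3. substitute 's' -> 'm'  (+1)
  4. substitute 'e' -> 'o'  (+1)
  5. substitute 'b' -> 'v'  (+1)
  6. keep 'a'
  7. delete 'l'  (+1)
  8. keep 'l'
Total edit operations: 6
Edit distance = 6


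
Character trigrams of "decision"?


Word: "decision" (length 8)
Number of trigrams = 8 - 3 + 1 = 6
  Position 0: "dec"
  Position 1: "eci"
  Position 2: "cis"
  Position 3: "isi"
  Position 4: "sio"
  Position 5: "ion"
Trigrams = "dec", "eci", "cis", "isi", "sio", "ion"


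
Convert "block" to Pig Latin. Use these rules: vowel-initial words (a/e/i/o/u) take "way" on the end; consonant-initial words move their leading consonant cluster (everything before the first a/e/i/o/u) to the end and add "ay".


Word: "block"
Starts with consonant(s) → move to end, add 'ay'
Consonant cluster: "bl"
Pig Latin = "ockblay"


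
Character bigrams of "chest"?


Word: "chest" (length 5)
Number of bigrams = 5 - 2 + 1 = 4
  Position 0: "ch"
  Position 1: "he"
  Position 2: "es"
  Position 3: "st"
Bigrams = "ch", "he", "es", "st"


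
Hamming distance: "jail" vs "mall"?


Comparing character by character (same length = 4):
  Pos 0: 'j' vs 'm' !=
  Pos 1: 'a' vs 'a' =
  Pos 2: 'i' vs 'l' !=
  Pos 3: 'l' vs 'l' =
Hamming distance = 2


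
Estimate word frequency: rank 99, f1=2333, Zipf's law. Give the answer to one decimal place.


Zipf's law: f(r) = f(1) / r
f(1) = 2333
f(99) = 2333 / 99
= 23.6 occurrences


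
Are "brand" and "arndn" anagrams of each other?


Word 1: "brand" → sorted: abdnr
Word 2: "arndn" → sorted: adnnr
Same letters? abdnr != adnnr
Anagram = No


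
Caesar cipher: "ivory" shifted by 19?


Word: "ivory"
Shift: 19
Each letter → (letter + shift) mod 26:
  'i' (8) + 19 = 1 → 'b'
  'v' (21) + 19 = 14 → 'o'
  'o' (14) + 19 = 7 → 'h'
  'r' (17) + 19 = 10 → 'k'
  'y' (24) + 19 = 17 → 'r'
Result = "bohkr"


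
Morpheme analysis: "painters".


Word: "painters"
Morphemes: paint + -er + -s
Each morpheme carries meaning
= 3 morphemes


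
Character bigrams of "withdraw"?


Word: "withdraw" (length 8)
Number of bigrams = 8 - 2 + 1 = 7
  Position 0: "wi"
  Position 1: "it"
  Position 2: "th"
  Position 3: "hd"
  Position 4: "dr"
  Position 5: "ra"
  Position 6: "aw"
Bigrams = "wi", "it", "th", "hd", "dr", "ra", "aw"


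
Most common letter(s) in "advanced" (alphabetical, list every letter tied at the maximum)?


Word: "advanced"
Letter counts:
  'a': 2
  'c': 1
  'd': 2
  'e': 1
  'n': 1
  'v': 1
Maximum count = 2
Most frequent = 'a', 'd' (2 times each)


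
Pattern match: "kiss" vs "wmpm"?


Pattern of "kiss": [0, 1, 2, 2]
Pattern of "wmpm": [0, 1, 2, 1]
Patterns do not match
Same pattern = No


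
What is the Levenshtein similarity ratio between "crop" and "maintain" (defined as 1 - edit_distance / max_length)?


Word 1: "crop" (length 4)
Word 2: "maintain" (length 8)
One optimal edit sequence:
  1. insert 'm'  (+1)
  2. insert 'a'  (+1)
  3. insert 'i'  (+1)
  4. insert 'n'  (+1)
  5. substitute 'c' -> 't'  (+1)
  6. substitute 'r' -> 'a'  (+1)
  7. substitute 'o' -> 'i'  (+1)
  8. substitute 'p' -> 'n'  (+1)
Edit distance = 8
Max length = max(4, 8) = 8
Similarity = 1 - 8/8
= 0.0000


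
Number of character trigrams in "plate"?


Word: "plate" (length 5)
Number of 3-grams = length - 3 + 1 = 5 - 3 + 1
= 3


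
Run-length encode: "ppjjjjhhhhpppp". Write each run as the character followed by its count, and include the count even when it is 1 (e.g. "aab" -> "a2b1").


String: "ppjjjjhhhhpppp"
Scanning for consecutive runs:
  'p' x 2
  'j' x 4
  'h' x 4
  'p' x 4
RLE = "p2j4h4p4"


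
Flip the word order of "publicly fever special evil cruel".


Original: "publicly fever special evil cruel"
Words (1..n): publicly | fever | special | evil | cruel
Reversed (n..1): cruel | evil | special | fever | publicly
Result = "cruel evil special fever publicly"


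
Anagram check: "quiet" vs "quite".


Word 1: "quiet" → sorted: eiqtu
Word 2: "quite" → sorted: eiqtu
Same letters? eiqtu == eiqtu
Anagram = Yes


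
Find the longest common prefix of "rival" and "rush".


Word 1: "rival"
Word 2: "rush"
Comparing from start:
  Pos 0: 'r' == 'r'
  Pos 1: 'i' != 'u' (stop)
LCP = "r" (length 1)


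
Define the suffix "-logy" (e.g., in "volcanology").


Suffix: -logy
Example: volcanology (volcano + -logy)
Meaning = study of


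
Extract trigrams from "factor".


Word: "factor" (length 6)
Number of trigrams = 6 - 3 + 1 = 4
  Position 0: "fac"
  Position 1: "act"
  Position 2: "cto"
  Position 3: "tor"
Trigrams = "fac", "act", "cto", "tor"


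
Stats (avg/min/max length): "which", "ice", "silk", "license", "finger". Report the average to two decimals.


Lengths: "which"=5, "ice"=3, "silk"=4, "license"=7, "finger"=6
Sum = 25, Count = 5
Average = 25/5 = 5.00
= avg=5.00, min=3, max=7


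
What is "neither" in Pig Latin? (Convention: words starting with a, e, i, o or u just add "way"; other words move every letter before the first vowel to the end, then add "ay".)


Word: "neither"
Starts with consonant(s) → move to end, add 'ay'
Consonant cluster: "n"
Pig Latin = "eithernay"


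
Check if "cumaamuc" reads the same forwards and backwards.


Word: "cumaamuc"
Reversed: "cumaamuc"
Forward == Backward? cumaamuc == cumaamuc
Palindrome = Yes


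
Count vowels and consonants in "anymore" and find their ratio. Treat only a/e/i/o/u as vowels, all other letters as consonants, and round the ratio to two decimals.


Word: "anymore"
Vowels (a,e,i,o,u): 3
Consonants: 4
Ratio = 3/4
= 0.75


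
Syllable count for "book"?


Word: "book"
Syllable breakdown: book
Counting: 1 part
= 1 syllable


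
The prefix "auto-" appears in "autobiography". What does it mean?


Prefix: auto-
Example: autobiography (auto- + biography)
Meaning = self


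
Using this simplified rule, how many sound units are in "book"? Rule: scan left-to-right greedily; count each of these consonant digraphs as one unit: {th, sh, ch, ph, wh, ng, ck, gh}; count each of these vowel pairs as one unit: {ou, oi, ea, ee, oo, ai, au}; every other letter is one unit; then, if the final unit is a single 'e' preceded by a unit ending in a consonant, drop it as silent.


Word: "book" (4 letters)
Left-to-right scan:
  1. 'b' (letter)
  2. 'oo' (vowel-pair)
  3. 'k' (letter)
Units from scan: 3
Sound units = 3 units


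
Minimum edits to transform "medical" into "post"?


Word 1: "medical" (length 7)
Word 2: "post" (length 4)
One optimal edit sequence (insert/delete/substitute each cost 1):
  1. delete 'm'  (+1)
  2. delete 'e'  (+1)
  3. delete 'd'  (+1)
  4. substitute 'i' -> 'p'  (+1)
  5. substitute 'c' -> 'o'  (+1)
  6. substitute 'a' -> 's'  (+1)
  7. substitute 'l' -> 't'  (+1)
Total edit operations: 7
Edit distance = 7


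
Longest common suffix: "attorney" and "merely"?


Word 1: "attorney"
Word 2: "merely"
Comparing from end:
  Pos -1: 'y' == 'y'
  Pos -2: 'e' != 'l' (stop)
LCS = "y" (length 1)


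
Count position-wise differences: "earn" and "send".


Comparing character by character (same length = 4):
  Pos 0: 'e' vs 's' !=
  Pos 1: 'a' vs 'e' !=
  Pos 2: 'r' vs 'n' !=
  Pos 3: 'n' vs 'd' !=
Hamming distance = 4


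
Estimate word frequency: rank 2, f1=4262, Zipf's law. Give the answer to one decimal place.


Zipf's law: f(r) = f(1) / r
f(1) = 4262
f(2) = 4262 / 2
= 2131.0 occurrences


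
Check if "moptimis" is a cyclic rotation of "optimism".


Word: "optimism", Candidate: "moptimis"
Method: check if candidate is substring of word+word
"optimismoptimism" contains "moptimis"? Yes
Is rotation = Yes


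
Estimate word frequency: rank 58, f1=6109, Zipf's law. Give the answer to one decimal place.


Zipf's law: f(r) = f(1) / r
f(1) = 6109
f(58) = 6109 / 58
= 105.3 occurrences


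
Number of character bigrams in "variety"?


Word: "variety" (length 7)
Number of 2-grams = length - 2 + 1 = 7 - 2 + 1
= 6


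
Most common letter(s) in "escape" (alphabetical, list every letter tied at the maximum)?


Word: "escape"
Letter counts:
  'a': 1
  'c': 1
  'e': 2
  'p': 1
  's': 1
Maximum count = 2
Most frequent = 'e' (2 times each)


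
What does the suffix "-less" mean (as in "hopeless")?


Suffix: -less
Example: hopeless = hope + -less
Meaning = without


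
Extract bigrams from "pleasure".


Word: "pleasure" (length 8)
Number of bigrams = 8 - 2 + 1 = 7
  Position 0: "pl"
  Position 1: "le"
  Position 2: "ea"
  Position 3: "as"
  Position 4: "su"
  Position 5: "ur"
  Position 6: "re"
Bigrams = "pl", "le", "ea", "as", "su", "ur", "re"


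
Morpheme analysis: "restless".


Word: "restless"
Morphemes: rest + -less
Each morpheme carries meaning
= 2 morphemes


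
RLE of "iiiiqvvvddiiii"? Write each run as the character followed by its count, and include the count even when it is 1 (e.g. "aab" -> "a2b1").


String: "iiiiqvvvddiiii"
Scanning for consecutive runs:
  'i' x 4
  'q' x 1
  'v' x 3
  'd' x 2
  'i' x 4
RLE = "i4q1v3d2i4"


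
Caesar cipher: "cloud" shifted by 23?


Word: "cloud"
Shift: 23
Each letter → (letter + shift) mod 26:
  'c' (2) + 23 = 25 → 'z'
  'l' (11) + 23 = 8 → 'i'
  'o' (14) + 23 = 11 → 'l'
  'u' (20) + 23 = 17 → 'r'
  'd' (3) + 23 = 0 → 'a'
Result = "zilra"


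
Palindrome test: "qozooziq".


Word: "qozooziq"
Reversed: "qizoozoq"
Forward == Backward? qozooziq != qizoozoq
Palindrome = No


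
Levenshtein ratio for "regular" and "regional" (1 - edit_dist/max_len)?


Word 1: "regular" (length 7)
Word 2: "regional" (length 8)
One optimal edit sequence:
  1. keep 'r'
  2. keep 'e'
  3. keep 'g'
  4. insert 'i'  (+1)
  5. substitute 'u' -> 'o'  (+1)
  6. substitute 'l' -> 'n'  (+1)
  7. keep 'a'
  8. substitute 'r' -> 'l'  (+1)
Edit distance = 4
Max length = max(7, 8) = 8
Similarity = 1 - 4/8
= 0.5000


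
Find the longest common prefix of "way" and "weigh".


Word 1: "way"
Word 2: "weigh"
Comparing from start:
  Pos 0: 'w' == 'w'
  Pos 1: 'a' != 'e' (stop)
LCP = "w" (length 1)


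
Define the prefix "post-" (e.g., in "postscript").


Prefix: post-
Example: postscript = post- + script
Meaning = after


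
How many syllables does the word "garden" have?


Word: "garden"
Syllable breakdown: gar-den
Counting: 2 parts
= 2 syllables


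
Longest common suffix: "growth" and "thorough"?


Word 1: "growth"
Word 2: "thorough"
Comparing from end:
  Pos -1: 'h' == 'h'
  Pos -2: 't' != 'g' (stop)
LCS = "h" (length 1)


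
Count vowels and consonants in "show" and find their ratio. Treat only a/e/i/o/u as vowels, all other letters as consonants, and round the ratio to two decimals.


Word: "show"
Vowels (a,e,i,o,u): 1
Consonants: 3
Ratio = 1/3
= 0.33


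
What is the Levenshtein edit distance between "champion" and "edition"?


Word 1: "champion" (length 8)
Word 2: "edition" (length 7)
One optimal edit sequence (insert/delete/substitute each cost 1):
  1. delete 'c'  (+1)
  2. substitute 'h' -> 'e'  (+1)
  3. substitute 'a' -> 'd'  (+1)
  4. substitute 'm' -> 'i'  (+1)
  5. substitute 'p' -> 't'  (+1)
  6. keep 'i'
  7. keep 'o'
  8. keep 'n'
Total edit operations: 5
Edit distance = 5


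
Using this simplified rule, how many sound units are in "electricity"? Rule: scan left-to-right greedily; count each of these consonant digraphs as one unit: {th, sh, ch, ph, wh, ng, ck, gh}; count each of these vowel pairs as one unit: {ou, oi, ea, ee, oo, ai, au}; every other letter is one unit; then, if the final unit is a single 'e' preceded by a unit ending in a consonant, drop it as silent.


Word: "electricity" (11 letters)
Left-to-right scan:
  [1] 'e' (letter)
  [2] 'l' (letter)
  [3] 'e' (letter)
  [4] 'c' (letter)
  [5] 't' (letter)
  [6] 'r' (letter)
  [7] 'i' (letter)
  [8] 'c' (letter)
  [9] 'i' (letter)
  [10] 't' (letter)
  [11] 'y' (letter)
Units from scan: 11
Sound units = 11 units


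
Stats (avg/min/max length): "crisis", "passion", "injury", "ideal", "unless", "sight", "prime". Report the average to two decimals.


Lengths: "crisis"=6, "passion"=7, "injury"=6, "ideal"=5, "unless"=6, "sight"=5, "prime"=5
Sum = 40, Count = 7
Average = 40/7 = 5.71
= avg=5.71, min=5, max=7


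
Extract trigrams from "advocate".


Word: "advocate" (length 8)
Number of trigrams = 8 - 3 + 1 = 6
  Position 0: "adv"
  Position 1: "dvo"
  Position 2: "voc"
  Position 3: "oca"
  Position 4: "cat"
  Position 5: "ate"
Trigrams = "adv", "dvo", "voc", "oca", "cat", "ate"


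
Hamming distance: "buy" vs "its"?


Comparing character by character (same length = 3):
  Pos 0: 'b' vs 'i' !=
  Pos 1: 'u' vs 't' !=
  Pos 2: 'y' vs 's' !=
Hamming distance = 3


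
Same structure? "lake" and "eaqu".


Pattern of "lake": [0, 1, 2, 3]
Pattern of "eaqu": [0, 1, 2, 3]
Patterns match
Same pattern = Yes


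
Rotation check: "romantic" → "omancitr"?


Word: "romantic", Candidate: "omancitr"
Method: check if candidate is substring of word+word
"romanticromantic" contains "omancitr"? No
Is rotation = No


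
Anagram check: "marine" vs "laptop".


Word 1: "marine" → sorted: aeimnr
Word 2: "laptop" → sorted: aloppt
Same letters? aeimnr != aloppt
Anagram = No


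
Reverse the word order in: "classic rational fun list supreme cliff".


Original: "classic rational fun list supreme cliff"
Words (1..n): classic | rational | fun | list | supreme | cliff
Reversed (n..1): cliff | supreme | list | fun | rational | classic
Result = "cliff supreme list fun rational classic"


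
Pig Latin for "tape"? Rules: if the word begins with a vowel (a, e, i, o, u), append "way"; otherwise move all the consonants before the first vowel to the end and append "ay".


Word: "tape"
Starts with consonant(s) → move to end, add 'ay'
Consonant cluster: "t"
Pig Latin = "apetay"


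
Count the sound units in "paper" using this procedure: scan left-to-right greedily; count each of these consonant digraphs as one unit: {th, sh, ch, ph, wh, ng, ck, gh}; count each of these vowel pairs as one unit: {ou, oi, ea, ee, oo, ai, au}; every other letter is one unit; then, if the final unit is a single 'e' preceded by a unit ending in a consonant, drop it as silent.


Word: "paper" (5 letters)
Left-to-right scan:
  (1) 'p' (letter)
  (2) 'a' (letter)
  (3) 'p' (letter)
  (4) 'e' (letter)
  (5) 'r' (letter)
Units from scan: 5
Sound units = 5 units
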